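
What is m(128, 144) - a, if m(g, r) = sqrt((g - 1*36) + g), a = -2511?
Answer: 2511 + 2*sqrt(55) ≈ 2525.8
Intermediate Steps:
m(g, r) = sqrt(-36 + 2*g) (m(g, r) = sqrt((g - 36) + g) = sqrt((-36 + g) + g) = sqrt(-36 + 2*g))
m(128, 144) - a = sqrt(-36 + 2*128) - 1*(-2511) = sqrt(-36 + 256) + 2511 = sqrt(220) + 2511 = 2*sqrt(55) + 2511 = 2511 + 2*sqrt(55)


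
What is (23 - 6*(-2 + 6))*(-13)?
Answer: 13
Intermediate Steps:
(23 - 6*(-2 + 6))*(-13) = (23 - 6*4)*(-13) = (23 - 24)*(-13) = -1*(-13) = 13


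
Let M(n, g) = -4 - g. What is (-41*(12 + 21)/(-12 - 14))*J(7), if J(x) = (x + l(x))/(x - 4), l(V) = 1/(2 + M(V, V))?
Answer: 13981/117 ≈ 119.50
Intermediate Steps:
l(V) = 1/(-2 - V) (l(V) = 1/(2 + (-4 - V)) = 1/(-2 - V))
J(x) = (x - 1/(2 + x))/(-4 + x) (J(x) = (x - 1/(2 + x))/(x - 4) = (x - 1/(2 + x))/(-4 + x))
(-41*(12 + 21)/(-12 - 14))*J(7) = (-41*(12 + 21)/(-12 - 14))*((-1 + 7*(2 + 7))/((-4 + 7)*(2 + 7))) = (-1353/(-26))*((-1 + 7*9)/(3*9)) = (-1353*(-1)/26)*((⅓)*(⅑)*(-1 + 63)) = (-41*(-33/26))*((⅓)*(⅑)*62) = (1353/26)*(62/27) = 13981/117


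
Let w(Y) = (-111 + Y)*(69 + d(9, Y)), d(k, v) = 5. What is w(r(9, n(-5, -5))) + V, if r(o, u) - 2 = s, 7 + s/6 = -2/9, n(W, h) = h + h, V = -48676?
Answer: -179846/3 ≈ -59949.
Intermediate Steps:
n(W, h) = 2*h
s = -130/3 (s = -42 + 6*(-2/9) = -42 - 4/3 = -130/3 ≈ -43.333)
r(o, u) = -124/3 (r(o, u) = 2 - 130/3 = -124/3)
w(Y) = -8214 + 74*Y (w(Y) = (-111 + Y)*(69 + 5) = (-111 + Y)*74 = -8214 + 74*Y)
w(r(9, n(-5, -5))) + V = (-8214 + 74*(-124/3)) - 48676 = (-8214 - 9176/3) - 48676 = -33818/3 - 48676 = -179846/3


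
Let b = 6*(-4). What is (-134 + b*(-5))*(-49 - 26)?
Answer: 1050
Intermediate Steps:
b = -24
(-134 + b*(-5))*(-49 - 26) = (-134 - 24*(-5))*(-49 - 26) = (-134 + 120)*(-75) = -14*(-75) = 1050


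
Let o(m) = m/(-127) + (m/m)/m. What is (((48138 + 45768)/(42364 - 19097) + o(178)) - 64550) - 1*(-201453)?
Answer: 72008780017523/525973802 ≈ 1.3691e+5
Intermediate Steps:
o(m) = 1/m - m/127 (o(m) = m*(-1/127) + 1/m = -m/127 + 1/m = 1/m - m/127)
(((48138 + 45768)/(42364 - 19097) + o(178)) - 64550) - 1*(-201453) = (((48138 + 45768)/(42364 - 19097) + (1/178 - 1/127*178)) - 64550) - 1*(-201453) = ((93906/23267 + (1/178 - 178/127)) - 64550) + 201453 = ((93906*(1/23267) - 31557/22606) - 64550) + 201453 = ((93906/23267 - 31557/22606) - 64550) + 201453 = (1388602317/525973802 - 64550) + 201453 = -33950220316783/525973802 + 201453 = 72008780017523/525973802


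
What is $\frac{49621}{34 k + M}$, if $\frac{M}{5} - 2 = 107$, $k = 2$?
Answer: $\frac{49621}{613} \approx 80.948$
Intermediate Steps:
$M = 545$ ($M = 10 + 5 \cdot 107 = 10 + 535 = 545$)
$\frac{49621}{34 k + M} = \frac{49621}{34 \cdot 2 + 545} = \frac{49621}{68 + 545} = \frac{49621}{613}$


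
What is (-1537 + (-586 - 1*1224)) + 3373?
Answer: 26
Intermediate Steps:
(-1537 + (-586 - 1*1224)) + 3373 = (-1537 + (-586 - 1224)) + 3373 = (-1537 - 1810) + 3373 = -3347 + 3373 = 26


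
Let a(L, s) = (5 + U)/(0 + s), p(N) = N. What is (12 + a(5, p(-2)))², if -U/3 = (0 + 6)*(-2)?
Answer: 289/4 ≈ 72.250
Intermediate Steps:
U = 36 (U = -3*(0 + 6)*(-2) = -18*(-2) = -3*(-12) = 36)
a(L, s) = 41/s (a(L, s) = (5 + 36)/(0 + s) = 41/s)
(12 + a(5, p(-2)))² = (12 + 41/(-2))² = (12 + 41*(-½))² = (12 - 41/2)² = (-17/2)² = 289/4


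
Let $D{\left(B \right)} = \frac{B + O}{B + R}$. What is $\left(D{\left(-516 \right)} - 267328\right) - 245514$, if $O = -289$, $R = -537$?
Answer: $- \frac{540021821}{1053} \approx -5.1284 \cdot 10^{5}$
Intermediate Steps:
$D{\left(B \right)} = \frac{-289 + B}{-537 + B}$ ($D{\left(B \right)} = \frac{B - 289}{B - 537} = \frac{-289 + B}{-537 + B}$)
$\left(D{\left(-516 \right)} - 267328\right) - 245514 = \left(\frac{-289 - 516}{-537 - 516} - 267328\right) - 245514 = \left(\frac{1}{-1053} \left(-805\right) - 267328\right) - 245514 = \left(\left(- \frac{1}{1053}\right) \left(-805\right) - 267328\right) - 245514 = \left(\frac{805}{1053} - 267328\right) - 245514 = - \frac{281495579}{1053} - 245514 = - \frac{540021821}{1053}$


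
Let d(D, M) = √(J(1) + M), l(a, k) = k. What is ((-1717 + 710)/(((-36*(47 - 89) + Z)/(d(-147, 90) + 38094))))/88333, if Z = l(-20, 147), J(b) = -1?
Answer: -1826698/6978307 - 1007*√89/146544447 ≈ -0.26183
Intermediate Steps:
d(D, M) = √(-1 + M)
Z = 147
((-1717 + 710)/(((-36*(47 - 89) + Z)/(d(-147, 90) + 38094))))/88333 = ((-1717 + 710)/(((-36*(47 - 89) + 147)/(√(-1 + 90) + 38094))))/88333 = -1007*(√89 + 38094)/(-36*(-42) + 147)*(1/88333) = -1007*(38094 + √89)/(1512 + 147)*(1/88333) = -(1826698/79 + 1007*√89/1659)*(1/88333) = -1007*(1814/79 + √89/1659)*(1/88333) = (-1826698/79 - 1007*√89/1659)*(1/88333) = -1826698/6978307 - 1007*√89/146544447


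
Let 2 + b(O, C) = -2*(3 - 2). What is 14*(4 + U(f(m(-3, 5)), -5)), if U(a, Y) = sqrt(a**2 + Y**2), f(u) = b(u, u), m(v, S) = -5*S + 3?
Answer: 56 + 14*sqrt(41) ≈ 145.64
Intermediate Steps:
m(v, S) = 3 - 5*S
b(O, C) = -4 (b(O, C) = -2 - 2*(3 - 2) = -2 - 2*1 = -2 - 2 = -4)
f(u) = -4
U(a, Y) = sqrt(Y**2 + a**2)
14*(4 + U(f(m(-3, 5)), -5)) = 14*(4 + sqrt((-5)**2 + (-4)**2)) = 14*(4 + sqrt(25 + 16)) = 14*(4 + sqrt(41)) = 56 + 14*sqrt(41)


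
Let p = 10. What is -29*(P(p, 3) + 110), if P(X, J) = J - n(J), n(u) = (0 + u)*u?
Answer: -3016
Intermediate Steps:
n(u) = u**2 (n(u) = u*u = u**2)
P(X, J) = J - J**2
-29*(P(p, 3) + 110) = -29*(3*(1 - 1*3) + 110) = -29*(3*(1 - 3) + 110) = -29*(3*(-2) + 110) = -29*(-6 + 110) = -29*104 = -3016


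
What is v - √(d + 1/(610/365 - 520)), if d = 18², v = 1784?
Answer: 1784 - √463872652882/37838 ≈ 1766.0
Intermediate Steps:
d = 324
v - √(d + 1/(610/365 - 520)) = 1784 - √(324 + 1/(610/365 - 520)) = 1784 - √(324 + 1/(610*(1/365) - 520)) = 1784 - √(324 + 1/(122/73 - 520)) = 1784 - √(324 + 1/(-37838/73)) = 1784 - √(324 - 73/37838) = 1784 - √(12259439/37838) = 1784 - √463872652882/37838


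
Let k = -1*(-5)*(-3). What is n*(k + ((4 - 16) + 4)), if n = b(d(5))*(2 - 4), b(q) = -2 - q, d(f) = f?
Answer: -322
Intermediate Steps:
k = -15 (k = 5*(-3) = -15)
n = 14 (n = (-2 - 1*5)*(2 - 4) = (-2 - 5)*(-2) = -7*(-2) = 14)
n*(k + ((4 - 16) + 4)) = 14*(-15 + ((4 - 16) + 4)) = 14*(-15 + (-12 + 4)) = 14*(-15 - 8) = 14*(-23) = -322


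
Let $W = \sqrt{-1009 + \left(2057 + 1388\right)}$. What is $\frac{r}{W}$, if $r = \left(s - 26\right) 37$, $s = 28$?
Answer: $\frac{37 \sqrt{609}}{609} \approx 1.4993$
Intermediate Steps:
$W = 2 \sqrt{609}$ ($W = \sqrt{-1009 + 3445} = \sqrt{2436} = 2 \sqrt{609} \approx 49.356$)
$r = 74$ ($r = \left(28 - 26\right) 37 = 2 \cdot 37 = 74$)
$\frac{r}{W} = \frac{74}{2 \sqrt{609}} = 74 \frac{\sqrt{609}}{1218} = \frac{37 \sqrt{609}}{609}$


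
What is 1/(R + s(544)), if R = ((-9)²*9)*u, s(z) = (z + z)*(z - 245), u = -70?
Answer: 1/274282 ≈ 3.6459e-6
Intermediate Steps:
s(z) = 2*z*(-245 + z) (s(z) = (2*z)*(-245 + z) = 2*z*(-245 + z))
R = -51030 (R = ((-9)²*9)*(-70) = (81*9)*(-70) = 729*(-70) = -51030)
1/(R + s(544)) = 1/(-51030 + 2*544*(-245 + 544)) = 1/(-51030 + 2*544*299) = 1/(-51030 + 325312) = 1/274282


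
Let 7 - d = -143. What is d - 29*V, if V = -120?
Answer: 3630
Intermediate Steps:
d = 150 (d = 7 - 1*(-143) = 7 + 143 = 150)
d - 29*V = 150 - 29*(-120) = 150 + 3480 = 3630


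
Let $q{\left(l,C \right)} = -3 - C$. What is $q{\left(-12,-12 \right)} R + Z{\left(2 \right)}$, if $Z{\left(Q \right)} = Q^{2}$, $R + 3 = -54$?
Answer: $-509$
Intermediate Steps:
$R = -57$ ($R = -3 - 54 = -57$)
$q{\left(-12,-12 \right)} R + Z{\left(2 \right)} = \left(-3 - -12\right) \left(-57\right) + 2^{2} = \left(-3 + 12\right) \left(-57\right) + 4 = 9 \left(-57\right) + 4 = -513 + 4 = -509$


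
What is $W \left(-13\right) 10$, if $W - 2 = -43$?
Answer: $5330$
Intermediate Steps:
$W = -41$ ($W = 2 - 43 = -41$)
$W \left(-13\right) 10 = \left(-41\right) \left(-13\right) 10 = 533 \cdot 10 = 5330$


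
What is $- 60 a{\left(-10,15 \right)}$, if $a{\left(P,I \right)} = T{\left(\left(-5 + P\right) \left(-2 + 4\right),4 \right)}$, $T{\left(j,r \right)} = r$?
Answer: $-240$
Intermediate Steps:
$a{\left(P,I \right)} = 4$
$- 60 a{\left(-10,15 \right)} = \left(-60\right) 4 = -240$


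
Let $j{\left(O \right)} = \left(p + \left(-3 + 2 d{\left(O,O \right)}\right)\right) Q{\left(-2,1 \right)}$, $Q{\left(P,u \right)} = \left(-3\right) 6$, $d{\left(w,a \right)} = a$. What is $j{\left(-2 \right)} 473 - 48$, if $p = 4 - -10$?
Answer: $-59646$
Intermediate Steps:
$Q{\left(P,u \right)} = -18$
$p = 14$ ($p = 4 + 10 = 14$)
$j{\left(O \right)} = -198 - 36 O$ ($j{\left(O \right)} = \left(14 + \left(-3 + 2 O\right)\right) \left(-18\right) = \left(11 + 2 O\right) \left(-18\right) = -198 - 36 O$)
$j{\left(-2 \right)} 473 - 48 = \left(-198 - -72\right) 473 - 48 = \left(-198 + 72\right) 473 - 48 = \left(-126\right) 473 - 48 = -59598 - 48 = -59646$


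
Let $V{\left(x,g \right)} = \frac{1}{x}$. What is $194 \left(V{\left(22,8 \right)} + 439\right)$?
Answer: $\frac{936923}{11} \approx 85175.0$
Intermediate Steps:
$194 \left(V{\left(22,8 \right)} + 439\right) = 194 \left(\frac{1}{22} + 439\right) = 194 \cdot \frac{9659}{22} = \frac{936923}{11}$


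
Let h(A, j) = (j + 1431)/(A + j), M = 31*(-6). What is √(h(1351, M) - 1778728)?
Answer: 5*I*√3862612255/233 ≈ 1333.7*I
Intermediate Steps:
M = -186
h(A, j) = (1431 + j)/(A + j)
√(h(1351, M) - 1778728) = √((1431 - 186)/(1351 - 186) - 1778728) = √(1245/1165 - 1778728) = √((1/1165)*1245 - 1778728) = √(249/233 - 1778728) = √(-414443375/233) = 5*I*√3862612255/233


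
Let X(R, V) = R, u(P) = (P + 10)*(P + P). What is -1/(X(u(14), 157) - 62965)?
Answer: 1/62293 ≈ 1.6053e-5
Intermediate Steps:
u(P) = 2*P*(10 + P) (u(P) = (10 + P)*(2*P) = 2*P*(10 + P))
-1/(X(u(14), 157) - 62965) = -1/(2*14*(10 + 14) - 62965) = -1/(2*14*24 - 62965) = -1/(672 - 62965) = -1/(-62293) = -1*(-1/62293) = 1/62293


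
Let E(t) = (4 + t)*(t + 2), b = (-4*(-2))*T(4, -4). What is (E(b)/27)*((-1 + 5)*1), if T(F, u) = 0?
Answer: 32/27 ≈ 1.1852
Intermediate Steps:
b = 0 (b = -4*(-2)*0 = 8*0 = 0)
E(t) = (2 + t)*(4 + t) (E(t) = (4 + t)*(2 + t) = (2 + t)*(4 + t))
(E(b)/27)*((-1 + 5)*1) = ((8 + 0**2 + 6*0)/27)*((-1 + 5)*1) = ((8 + 0 + 0)*(1/27))*(4*1) = (8*(1/27))*4 = (8/27)*4 = 32/27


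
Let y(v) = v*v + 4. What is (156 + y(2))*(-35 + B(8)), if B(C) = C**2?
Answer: 4756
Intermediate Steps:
y(v) = 4 + v**2 (y(v) = v**2 + 4 = 4 + v**2)
(156 + y(2))*(-35 + B(8)) = (156 + (4 + 2**2))*(-35 + 8**2) = (156 + (4 + 4))*(-35 + 64) = (156 + 8)*29 = 164*29 = 4756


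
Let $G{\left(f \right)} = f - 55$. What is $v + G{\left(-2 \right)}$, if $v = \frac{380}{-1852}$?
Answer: $- \frac{26486}{463} \approx -57.205$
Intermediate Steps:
$G{\left(f \right)} = -55 + f$
$v = - \frac{95}{463}$ ($v = 380 \left(- \frac{1}{1852}\right) = - \frac{95}{463} \approx -0.20518$)
$v + G{\left(-2 \right)} = - \frac{95}{463} - 57 = - \frac{26486}{463}$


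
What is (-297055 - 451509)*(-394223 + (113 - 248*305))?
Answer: 351637939000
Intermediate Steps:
(-297055 - 451509)*(-394223 + (113 - 248*305)) = -748564*(-394223 + (113 - 75640)) = -748564*(-394223 - 75527) = -748564*(-469750) = 351637939000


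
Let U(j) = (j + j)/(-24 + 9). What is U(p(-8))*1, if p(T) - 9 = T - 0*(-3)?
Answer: -2/15 ≈ -0.13333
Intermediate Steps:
p(T) = 9 + T (p(T) = 9 + (T - 0*(-3)) = 9 + (T - 1*0) = 9 + (T + 0) = 9 + T)
U(j) = -2*j/15 (U(j) = (2*j)/(-15) = (2*j)*(-1/15) = -2*j/15)
U(p(-8))*1 = -2*(9 - 8)/15*1 = -2/15*1*1 = -2/15*1 = -2/15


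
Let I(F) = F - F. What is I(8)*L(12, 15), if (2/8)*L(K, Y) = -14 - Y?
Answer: 0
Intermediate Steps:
L(K, Y) = -56 - 4*Y (L(K, Y) = 4*(-14 - Y) = -56 - 4*Y)
I(F) = 0
I(8)*L(12, 15) = 0*(-56 - 4*15) = 0*(-56 - 60) = 0*(-116) = 0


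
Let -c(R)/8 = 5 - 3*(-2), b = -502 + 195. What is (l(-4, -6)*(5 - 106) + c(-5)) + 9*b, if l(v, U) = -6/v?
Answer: -6005/2 ≈ -3002.5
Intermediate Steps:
b = -307
c(R) = -88 (c(R) = -8*(5 - 3*(-2)) = -8*(5 + 6) = -8*11 = -88)
(l(-4, -6)*(5 - 106) + c(-5)) + 9*b = ((-6/(-4))*(5 - 106) - 88) + 9*(-307) = (-6*(-1/4)*(-101) - 88) - 2763 = ((3/2)*(-101) - 88) - 2763 = (-303/2 - 88) - 2763 = -479/2 - 2763 = -6005/2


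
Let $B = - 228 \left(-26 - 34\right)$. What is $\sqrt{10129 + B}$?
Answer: $\sqrt{23809} \approx 154.3$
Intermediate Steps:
$B = 13680$ ($B = - 228 \left(-26 - 34\right) = \left(-228\right) \left(-60\right) = 13680$)
$\sqrt{10129 + B} = \sqrt{10129 + 13680} = \sqrt{23809}$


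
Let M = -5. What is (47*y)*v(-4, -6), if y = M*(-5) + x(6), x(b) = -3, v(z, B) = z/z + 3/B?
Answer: 517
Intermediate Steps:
v(z, B) = 1 + 3/B
y = 22 (y = -5*(-5) - 3 = 25 - 3 = 22)
(47*y)*v(-4, -6) = (47*22)*((3 - 6)/(-6)) = 1034*(-⅙*(-3)) = 1034*(½) = 517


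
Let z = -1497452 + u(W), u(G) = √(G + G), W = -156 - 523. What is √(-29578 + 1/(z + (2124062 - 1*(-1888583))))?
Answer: √((-74394378553 - 29578*I*√1358)/(2515193 + I*√1358)) ≈ 0.e-14 - 171.98*I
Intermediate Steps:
W = -679
u(G) = √2*√G (u(G) = √(2*G) = √2*√G)
z = -1497452 + I*√1358 (z = -1497452 + √2*√(-679) = -1497452 + √2*(I*√679) = -1497452 + I*√1358 ≈ -1.4975e+6 + 36.851*I)
√(-29578 + 1/(z + (2124062 - 1*(-1888583)))) = √(-29578 + 1/((-1497452 + I*√1358) + (2124062 - 1*(-1888583)))) = √(-29578 + 1/((-1497452 + I*√1358) + (2124062 + 1888583))) = √(-29578 + 1/((-1497452 + I*√1358) + 4012645)) = √(-29578 + 1/(2515193 + I*√1358))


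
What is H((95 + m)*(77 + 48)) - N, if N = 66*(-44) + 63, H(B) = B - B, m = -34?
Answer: 2841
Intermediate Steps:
H(B) = 0
N = -2841 (N = -2904 + 63 = -2841)
H((95 + m)*(77 + 48)) - N = 0 - 1*(-2841) = 0 + 2841 = 2841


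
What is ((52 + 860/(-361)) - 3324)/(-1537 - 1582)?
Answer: 1182052/1125959 ≈ 1.0498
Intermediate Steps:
((52 + 860/(-361)) - 3324)/(-1537 - 1582) = ((52 + 860*(-1/361)) - 3324)/(-3119) = ((52 - 860/361) - 3324)*(-1/3119) = (17912/361 - 3324)*(-1/3119) = -1182052/361*(-1/3119) = 1182052/1125959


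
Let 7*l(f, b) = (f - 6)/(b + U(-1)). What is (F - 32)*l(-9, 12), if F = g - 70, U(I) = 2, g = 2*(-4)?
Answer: 825/49 ≈ 16.837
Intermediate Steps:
g = -8
l(f, b) = (-6 + f)/(7*(2 + b)) (l(f, b) = ((f - 6)/(b + 2))/7 = ((-6 + f)/(2 + b))/7 = (-6 + f)/(7*(2 + b)))
F = -78 (F = -8 - 70 = -78)
(F - 32)*l(-9, 12) = (-78 - 32)*((-6 - 9)/(7*(2 + 12))) = -110*(-15)/(7*14) = -110*(-15/98) = 825/49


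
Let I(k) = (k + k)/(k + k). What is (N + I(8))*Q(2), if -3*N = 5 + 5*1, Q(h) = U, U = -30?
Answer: 70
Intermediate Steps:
Q(h) = -30
I(k) = 1 (I(k) = (2*k)/((2*k)) = (2*k)*(1/(2*k)) = 1)
N = -10/3 (N = -(5 + 5*1)/3 = -(5 + 5)/3 = -1/3*10 = -10/3 ≈ -3.3333)
(N + I(8))*Q(2) = (-10/3 + 1)*(-30) = -7/3*(-30) = 70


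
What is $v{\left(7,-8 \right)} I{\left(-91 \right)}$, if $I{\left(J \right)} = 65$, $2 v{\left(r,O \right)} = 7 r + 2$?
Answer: $\frac{3315}{2} \approx 1657.5$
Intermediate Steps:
$v{\left(r,O \right)} = 1 + \frac{7 r}{2}$ ($v{\left(r,O \right)} = \frac{7 r + 2}{2} = \frac{2 + 7 r}{2} = 1 + \frac{7 r}{2}$)
$v{\left(7,-8 \right)} I{\left(-91 \right)} = \left(1 + \frac{7}{2} \cdot 7\right) 65 = \left(1 + \frac{49}{2}\right) 65 = \frac{51}{2} \cdot 65 = \frac{3315}{2}$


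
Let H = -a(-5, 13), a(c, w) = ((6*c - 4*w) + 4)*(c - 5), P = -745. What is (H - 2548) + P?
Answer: -4073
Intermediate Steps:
a(c, w) = (-5 + c)*(4 - 4*w + 6*c) (a(c, w) = ((-4*w + 6*c) + 4)*(-5 + c) = (4 - 4*w + 6*c)*(-5 + c) = (-5 + c)*(4 - 4*w + 6*c))
H = -780 (H = -(-20 - 26*(-5) + 6*(-5)² + 20*13 - 4*(-5)*13) = -(-20 + 130 + 6*25 + 260 + 260) = -(-20 + 130 + 150 + 260 + 260) = -1*780 = -780)
(H - 2548) + P = (-780 - 2548) - 745 = -3328 - 745 = -4073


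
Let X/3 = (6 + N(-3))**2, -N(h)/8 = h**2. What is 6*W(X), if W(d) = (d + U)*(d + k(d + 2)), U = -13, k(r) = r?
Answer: 2047389540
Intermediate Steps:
N(h) = -8*h**2
X = 13068 (X = 3*(6 - 8*(-3)**2)**2 = 3*(6 - 8*9)**2 = 3*(6 - 72)**2 = 3*(-66)**2 = 3*4356 = 13068)
W(d) = (-13 + d)*(2 + 2*d) (W(d) = (d - 13)*(d + (d + 2)) = (-13 + d)*(d + (2 + d)) = (-13 + d)*(2 + 2*d))
6*W(X) = 6*(-26 - 24*13068 + 2*13068**2) = 6*(-26 - 313632 + 2*170772624) = 6*(-26 - 313632 + 341545248) = 6*341231590 = 2047389540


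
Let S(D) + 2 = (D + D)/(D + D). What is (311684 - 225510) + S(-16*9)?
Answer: 86173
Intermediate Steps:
S(D) = -1 (S(D) = -2 + (D + D)/(D + D) = -2 + (2*D)/((2*D)) = -2 + (2*D)*(1/(2*D)) = -2 + 1 = -1)
(311684 - 225510) + S(-16*9) = (311684 - 225510) - 1 = 86174 - 1 = 86173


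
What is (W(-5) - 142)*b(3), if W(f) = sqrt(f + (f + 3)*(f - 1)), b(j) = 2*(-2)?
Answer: 568 - 4*sqrt(7) ≈ 557.42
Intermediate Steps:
b(j) = -4
W(f) = sqrt(f + (-1 + f)*(3 + f)) (W(f) = sqrt(f + (3 + f)*(-1 + f)) = sqrt(f + (-1 + f)*(3 + f)))
(W(-5) - 142)*b(3) = (sqrt(-3 + (-5)**2 + 3*(-5)) - 142)*(-4) = (sqrt(-3 + 25 - 15) - 142)*(-4) = (sqrt(7) - 142)*(-4) = (-142 + sqrt(7))*(-4) = 568 - 4*sqrt(7)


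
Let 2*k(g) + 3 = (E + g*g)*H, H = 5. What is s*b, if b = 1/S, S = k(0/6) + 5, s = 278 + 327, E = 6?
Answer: 1210/37 ≈ 32.703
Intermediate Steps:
k(g) = 27/2 + 5*g²/2 (k(g) = -3/2 + ((6 + g*g)*5)/2 = -3/2 + ((6 + g²)*5)/2 = -3/2 + (30 + 5*g²)/2 = -3/2 + (15 + 5*g²/2) = 27/2 + 5*g²/2)
s = 605
S = 37/2 (S = (27/2 + 5*(0/6)²/2) + 5 = (27/2 + 5*(0*(⅙))²/2) + 5 = (27/2 + (5/2)*0²) + 5 = (27/2 + (5/2)*0) + 5 = (27/2 + 0) + 5 = 27/2 + 5 = 37/2 ≈ 18.500)
b = 2/37 (b = 1/(37/2) = 2/37 ≈ 0.054054)
s*b = 605*(2/37) = 1210/37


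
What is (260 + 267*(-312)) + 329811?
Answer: 246767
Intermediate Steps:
(260 + 267*(-312)) + 329811 = (260 - 83304) + 329811 = -83044 + 329811 = 246767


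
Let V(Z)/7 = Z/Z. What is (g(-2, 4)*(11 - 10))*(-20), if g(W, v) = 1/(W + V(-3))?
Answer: -4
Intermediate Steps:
V(Z) = 7 (V(Z) = 7*(Z/Z) = 7*1 = 7)
g(W, v) = 1/(7 + W) (g(W, v) = 1/(W + 7) = 1/(7 + W))
(g(-2, 4)*(11 - 10))*(-20) = ((11 - 10)/(7 - 2))*(-20) = (1/5)*(-20) = ((⅕)*1)*(-20) = (⅕)*(-20) = -4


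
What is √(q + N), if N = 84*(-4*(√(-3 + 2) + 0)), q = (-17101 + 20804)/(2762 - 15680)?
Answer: √(-47835354 - 56069907264*I)/12918 ≈ 12.956 - 12.967*I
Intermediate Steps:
q = -3703/12918 (q = 3703/(-12918) = 3703*(-1/12918) = -3703/12918 ≈ -0.28665)
N = -336*I (N = 84*(-4*(√(-1) + 0)) = 84*(-4*(I + 0)) = 84*(-4*I) = -336*I ≈ -336.0*I)
√(q + N) = √(-3703/12918 - 336*I)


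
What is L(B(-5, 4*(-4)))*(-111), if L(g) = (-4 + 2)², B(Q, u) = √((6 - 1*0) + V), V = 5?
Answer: -444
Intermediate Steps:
B(Q, u) = √11 (B(Q, u) = √((6 - 1*0) + 5) = √((6 + 0) + 5) = √(6 + 5) = √11)
L(g) = 4 (L(g) = (-2)² = 4)
L(B(-5, 4*(-4)))*(-111) = 4*(-111) = -444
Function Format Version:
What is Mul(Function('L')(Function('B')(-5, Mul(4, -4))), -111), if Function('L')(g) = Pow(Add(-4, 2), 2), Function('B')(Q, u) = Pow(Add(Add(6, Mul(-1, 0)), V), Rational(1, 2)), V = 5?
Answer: -444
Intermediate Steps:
Function('B')(Q, u) = Pow(11, Rational(1, 2)) (Function('B')(Q, u) = Pow(Add(Add(6, Mul(-1, 0)), 5), Rational(1, 2)) = Pow(Add(Add(6, 0), 5), Rational(1, 2)) = Pow(Add(6, 5), Rational(1, 2)) = Pow(11, Rational(1, 2)))
Function('L')(g) = 4 (Function('L')(g) = Pow(-2, 2) = 4)
Mul(Function('L')(Function('B')(-5, Mul(4, -4))), -111) = Mul(4, -111) = -444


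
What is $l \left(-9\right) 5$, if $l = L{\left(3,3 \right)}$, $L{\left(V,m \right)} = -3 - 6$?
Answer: $405$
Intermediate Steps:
$L{\left(V,m \right)} = -9$ ($L{\left(V,m \right)} = -3 - 6 = -9$)
$l = -9$
$l \left(-9\right) 5 = \left(-9\right) \left(-9\right) 5 = 81 \cdot 5 = 405$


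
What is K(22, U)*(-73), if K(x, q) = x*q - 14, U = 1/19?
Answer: 17812/19 ≈ 937.47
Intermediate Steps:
U = 1/19 ≈ 0.052632
K(x, q) = -14 + q*x (K(x, q) = q*x - 14 = -14 + q*x)
K(22, U)*(-73) = (-14 + (1/19)*22)*(-73) = (-14 + 22/19)*(-73) = -244/19*(-73) = 17812/19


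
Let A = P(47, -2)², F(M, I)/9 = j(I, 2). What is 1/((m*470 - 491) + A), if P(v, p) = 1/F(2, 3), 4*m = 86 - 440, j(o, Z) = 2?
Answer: -324/13635863 ≈ -2.3761e-5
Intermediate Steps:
F(M, I) = 18 (F(M, I) = 9*2 = 18)
m = -177/2 (m = (86 - 440)/4 = (¼)*(-354) = -177/2 ≈ -88.500)
P(v, p) = 1/18
A = 1/324 (A = (1/18)² = 1/324 ≈ 0.0030864)
1/((m*470 - 491) + A) = 1/((-177/2*470 - 491) + 1/324) = 1/((-41595 - 491) + 1/324) = 1/(-42086 + 1/324) = 1/(-13635863/324) = -324/13635863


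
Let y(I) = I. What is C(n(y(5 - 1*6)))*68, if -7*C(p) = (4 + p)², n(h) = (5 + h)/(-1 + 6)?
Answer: -39168/175 ≈ -223.82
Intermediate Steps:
n(h) = 1 + h/5 (n(h) = (5 + h)/5 = (5 + h)*(⅕) = 1 + h/5)
C(p) = -(4 + p)²/7
C(n(y(5 - 1*6)))*68 = -(4 + (1 + (5 - 1*6)/5))²/7*68 = -(4 + (1 + (5 - 6)/5))²/7*68 = -(4 + (1 + (⅕)*(-1)))²/7*68 = -(4 + (1 - ⅕))²/7*68 = -(4 + ⅘)²/7*68 = -(24/5)²/7*68 = -⅐*576/25*68 = -576/175*68 = -39168/175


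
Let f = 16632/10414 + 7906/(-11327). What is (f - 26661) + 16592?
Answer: -593813459751/58979689 ≈ -10068.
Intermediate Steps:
f = 53028790/58979689 (f = 16632*(1/10414) + 7906*(-1/11327) = 8316/5207 - 7906/11327 = 53028790/58979689 ≈ 0.89910)
(f - 26661) + 16592 = (53028790/58979689 - 26661) + 16592 = -1572404459639/58979689 + 16592 = -593813459751/58979689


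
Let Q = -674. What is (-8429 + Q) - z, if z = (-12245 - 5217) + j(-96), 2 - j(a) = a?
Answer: 8261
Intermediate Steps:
j(a) = 2 - a
z = -17364 (z = (-12245 - 5217) + (2 - 1*(-96)) = -17462 + (2 + 96) = -17462 + 98 = -17364)
(-8429 + Q) - z = (-8429 - 674) - 1*(-17364) = -9103 + 17364 = 8261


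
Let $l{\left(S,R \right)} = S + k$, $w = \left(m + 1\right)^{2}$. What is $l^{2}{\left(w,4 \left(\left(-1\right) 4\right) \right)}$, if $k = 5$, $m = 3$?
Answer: $441$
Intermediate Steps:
$w = 16$ ($w = \left(3 + 1\right)^{2} = 4^{2} = 16$)
$l{\left(S,R \right)} = 5 + S$ ($l{\left(S,R \right)} = S + 5 = 5 + S$)
$l^{2}{\left(w,4 \left(\left(-1\right) 4\right) \right)} = \left(5 + 16\right)^{2} = 21^{2} = 441$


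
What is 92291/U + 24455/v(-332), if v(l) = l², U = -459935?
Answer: 1075027241/50695875440 ≈ 0.021205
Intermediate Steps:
92291/U + 24455/v(-332) = 92291/(-459935) + 24455/((-332)²) = 92291*(-1/459935) + 24455/110224 = -92291/459935 + 24455*(1/110224) = -92291/459935 + 24455/110224 = 1075027241/50695875440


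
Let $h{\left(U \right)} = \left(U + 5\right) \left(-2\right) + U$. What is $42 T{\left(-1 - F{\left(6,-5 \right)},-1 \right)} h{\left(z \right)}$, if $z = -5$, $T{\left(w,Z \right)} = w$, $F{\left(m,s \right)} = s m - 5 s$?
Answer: $-840$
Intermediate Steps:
$F{\left(m,s \right)} = - 5 s + m s$ ($F{\left(m,s \right)} = m s - 5 s = - 5 s + m s$)
$h{\left(U \right)} = -10 - U$ ($h{\left(U \right)} = \left(5 + U\right) \left(-2\right) + U = \left(-10 - 2 U\right) + U = -10 - U$)
$42 T{\left(-1 - F{\left(6,-5 \right)},-1 \right)} h{\left(z \right)} = 42 \left(-1 - - 5 \left(-5 + 6\right)\right) \left(-10 - -5\right) = 42 \left(-1 - \left(-5\right) 1\right) \left(-10 + 5\right) = 42 \left(-1 - -5\right) \left(-5\right) = 42 \left(-1 + 5\right) \left(-5\right) = 42 \cdot 4 \left(-5\right) = 168 \left(-5\right) = -840$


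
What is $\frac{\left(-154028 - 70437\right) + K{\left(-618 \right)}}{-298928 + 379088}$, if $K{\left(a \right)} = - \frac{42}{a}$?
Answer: $- \frac{1444993}{516030} \approx -2.8002$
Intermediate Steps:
$\frac{\left(-154028 - 70437\right) + K{\left(-618 \right)}}{-298928 + 379088} = \frac{\left(-154028 - 70437\right) - \frac{42}{-618}}{-298928 + 379088} = \frac{\left(-154028 - 70437\right) - - \frac{7}{103}}{80160} = \left(-224465 + \frac{7}{103}\right) \frac{1}{80160} = \left(- \frac{23119888}{103}\right) \frac{1}{80160} = - \frac{1444993}{516030}$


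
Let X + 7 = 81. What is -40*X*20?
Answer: -59200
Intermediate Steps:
X = 74 (X = -7 + 81 = 74)
-40*X*20 = -40*74*20 = -2960*20 = -59200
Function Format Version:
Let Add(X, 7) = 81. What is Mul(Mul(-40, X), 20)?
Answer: -59200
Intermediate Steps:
X = 74 (X = Add(-7, 81) = 74)
Mul(Mul(-40, X), 20) = Mul(Mul(-40, 74), 20) = Mul(-2960, 20) = -59200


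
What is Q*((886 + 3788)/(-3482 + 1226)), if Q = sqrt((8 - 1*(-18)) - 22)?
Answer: -779/188 ≈ -4.1436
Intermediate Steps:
Q = 2 (Q = sqrt((8 + 18) - 22) = sqrt(26 - 22) = sqrt(4) = 2)
Q*((886 + 3788)/(-3482 + 1226)) = 2*((886 + 3788)/(-3482 + 1226)) = 2*(4674/(-2256)) = 2*(4674*(-1/2256)) = 2*(-779/376) = -779/188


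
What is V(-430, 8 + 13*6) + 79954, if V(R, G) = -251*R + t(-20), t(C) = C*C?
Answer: 188284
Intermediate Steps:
t(C) = C²
V(R, G) = 400 - 251*R (V(R, G) = -251*R + (-20)² = -251*R + 400 = 400 - 251*R)
V(-430, 8 + 13*6) + 79954 = (400 - 251*(-430)) + 79954 = (400 + 107930) + 79954 = 108330 + 79954 = 188284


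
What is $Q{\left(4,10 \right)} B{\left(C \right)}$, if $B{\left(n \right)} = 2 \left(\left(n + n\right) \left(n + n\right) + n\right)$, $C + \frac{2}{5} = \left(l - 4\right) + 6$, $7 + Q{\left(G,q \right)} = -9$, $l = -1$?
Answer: $- \frac{1632}{25} \approx -65.28$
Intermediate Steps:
$Q{\left(G,q \right)} = -16$ ($Q{\left(G,q \right)} = -7 - 9 = -16$)
$C = \frac{3}{5}$ ($C = - \frac{2}{5} + \left(\left(-1 - 4\right) + 6\right) = - \frac{2}{5} + \left(-5 + 6\right) = - \frac{2}{5} + 1 = \frac{3}{5} \approx 0.6$)
$B{\left(n \right)} = 2 n + 8 n^{2}$ ($B{\left(n \right)} = 2 \left(2 n 2 n + n\right) = 2 \left(4 n^{2} + n\right) = 2 \left(n + 4 n^{2}\right) = 2 n + 8 n^{2}$)
$Q{\left(4,10 \right)} B{\left(C \right)} = - 16 \cdot 2 \cdot \frac{3}{5} \left(1 + 4 \cdot \frac{3}{5}\right) = - 16 \cdot 2 \cdot \frac{3}{5} \left(1 + \frac{12}{5}\right) = - 16 \cdot 2 \cdot \frac{3}{5} \cdot \frac{17}{5} = \left(-16\right) \frac{102}{25} = - \frac{1632}{25}$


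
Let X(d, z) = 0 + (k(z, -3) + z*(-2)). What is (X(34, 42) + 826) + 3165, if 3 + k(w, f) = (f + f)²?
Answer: 3940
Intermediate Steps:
k(w, f) = -3 + 4*f² (k(w, f) = -3 + (f + f)² = -3 + (2*f)² = -3 + 4*f²)
X(d, z) = 33 - 2*z (X(d, z) = 0 + ((-3 + 4*(-3)²) + z*(-2)) = 0 + ((-3 + 4*9) - 2*z) = 0 + ((-3 + 36) - 2*z) = 0 + (33 - 2*z) = 33 - 2*z)
(X(34, 42) + 826) + 3165 = ((33 - 2*42) + 826) + 3165 = ((33 - 84) + 826) + 3165 = (-51 + 826) + 3165 = 775 + 3165 = 3940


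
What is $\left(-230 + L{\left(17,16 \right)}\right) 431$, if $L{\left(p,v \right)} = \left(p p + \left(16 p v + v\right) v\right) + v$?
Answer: $30154053$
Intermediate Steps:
$L{\left(p,v \right)} = v + p^{2} + v \left(v + 16 p v\right)$ ($L{\left(p,v \right)} = \left(p^{2} + \left(16 p v + v\right) v\right) + v = \left(p^{2} + \left(v + 16 p v\right) v\right) + v = \left(p^{2} + v \left(v + 16 p v\right)\right) + v = v + p^{2} + v \left(v + 16 p v\right)$)
$\left(-230 + L{\left(17,16 \right)}\right) 431 = \left(-230 + \left(16 + 17^{2} + 16^{2} + 16 \cdot 17 \cdot 16^{2}\right)\right) 431 = \left(-230 + \left(16 + 289 + 256 + 16 \cdot 17 \cdot 256\right)\right) 431 = \left(-230 + \left(16 + 289 + 256 + 69632\right)\right) 431 = \left(-230 + 70193\right) 431 = 69963 \cdot 431 = 30154053$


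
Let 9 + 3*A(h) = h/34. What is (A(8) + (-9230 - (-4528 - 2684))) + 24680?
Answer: 1155613/51 ≈ 22659.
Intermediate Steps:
A(h) = -3 + h/102 (A(h) = -3 + (h/34)/3 = -3 + h/102)
(A(8) + (-9230 - (-4528 - 2684))) + 24680 = ((-3 + (1/102)*8) + (-9230 - (-4528 - 2684))) + 24680 = ((-3 + 4/51) + (-9230 - 1*(-7212))) + 24680 = (-149/51 + (-9230 + 7212)) + 24680 = (-149/51 - 2018) + 24680 = -103067/51 + 24680 = 1155613/51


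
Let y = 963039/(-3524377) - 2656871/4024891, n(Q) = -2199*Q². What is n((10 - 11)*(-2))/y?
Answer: 31193327956127493/3309985512029 ≈ 9424.0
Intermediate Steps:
y = -13239942048116/14185233267907 (y = 963039*(-1/3524377) - 2656871*1/4024891 = -963039/3524377 - 2656871/4024891 = -13239942048116/14185233267907 ≈ -0.93336)
n((10 - 11)*(-2))/y = (-2199*4*(10 - 11)²)/(-13239942048116/14185233267907) = -2199*(-1*(-2))²*(-14185233267907/13239942048116) = -2199*2²*(-14185233267907/13239942048116) = -2199*4*(-14185233267907/13239942048116) = -8796*(-14185233267907/13239942048116) = 31193327956127493/3309985512029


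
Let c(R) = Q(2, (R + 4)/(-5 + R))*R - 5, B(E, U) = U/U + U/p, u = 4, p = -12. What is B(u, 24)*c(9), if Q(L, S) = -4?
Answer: 41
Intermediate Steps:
B(E, U) = 1 - U/12 (B(E, U) = U/U + U/(-12) = 1 + U*(-1/12) = 1 - U/12)
c(R) = -5 - 4*R (c(R) = -4*R - 5 = -5 - 4*R)
B(u, 24)*c(9) = (1 - 1/12*24)*(-5 - 4*9) = (1 - 2)*(-5 - 36) = -1*(-41) = 41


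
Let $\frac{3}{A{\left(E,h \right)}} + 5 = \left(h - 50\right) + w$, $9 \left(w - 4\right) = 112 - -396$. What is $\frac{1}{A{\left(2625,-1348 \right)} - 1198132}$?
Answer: $- \frac{12083}{14477028983} \approx -8.3463 \cdot 10^{-7}$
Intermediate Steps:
$w = \frac{544}{9}$ ($w = 4 + \frac{112 - -396}{9} = 4 + \frac{112 + 396}{9} = 4 + \frac{1}{9} \cdot 508 = 4 + \frac{508}{9} = \frac{544}{9} \approx 60.444$)
$A{\left(E,h \right)} = \frac{3}{\frac{49}{9} + h}$ ($A{\left(E,h \right)} = \frac{3}{-5 + \left(\left(h - 50\right) + \frac{544}{9}\right)} = \frac{3}{-5 + \left(\left(-50 + h\right) + \frac{544}{9}\right)} = \frac{3}{-5 + \left(\frac{94}{9} + h\right)} = \frac{3}{\frac{49}{9} + h}$)
$\frac{1}{A{\left(2625,-1348 \right)} - 1198132} = \frac{1}{\frac{27}{49 + 9 \left(-1348\right)} - 1198132} = \frac{1}{\frac{27}{49 - 12132} - 1198132} = \frac{1}{\frac{27}{-12083} - 1198132} = \frac{1}{27 \left(- \frac{1}{12083}\right) - 1198132} = \frac{1}{- \frac{27}{12083} - 1198132} = \frac{1}{- \frac{14477028983}{12083}} = - \frac{12083}{14477028983}$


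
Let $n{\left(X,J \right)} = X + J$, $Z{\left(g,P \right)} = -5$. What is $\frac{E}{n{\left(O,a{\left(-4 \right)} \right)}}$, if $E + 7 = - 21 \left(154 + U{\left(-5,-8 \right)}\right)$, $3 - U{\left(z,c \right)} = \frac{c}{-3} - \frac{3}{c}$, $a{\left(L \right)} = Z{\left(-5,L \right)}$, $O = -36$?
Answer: $\frac{25921}{328} \approx 79.027$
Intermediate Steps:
$a{\left(L \right)} = -5$
$U{\left(z,c \right)} = 3 + \frac{3}{c} + \frac{c}{3}$ ($U{\left(z,c \right)} = 3 - \left(\frac{c}{-3} - \frac{3}{c}\right) = 3 - \left(c \left(- \frac{1}{3}\right) - \frac{3}{c}\right) = 3 - \left(- \frac{c}{3} - \frac{3}{c}\right) = 3 - \left(- \frac{3}{c} - \frac{c}{3}\right) = 3 + \left(\frac{3}{c} + \frac{c}{3}\right) = 3 + \frac{3}{c} + \frac{c}{3}$)
$n{\left(X,J \right)} = J + X$
$E = - \frac{25921}{8}$ ($E = -7 - 21 \left(154 + \left(3 + \frac{3}{-8} + \frac{1}{3} \left(-8\right)\right)\right) = -7 - 21 \left(154 + \left(3 + 3 \left(- \frac{1}{8}\right) - \frac{8}{3}\right)\right) = -7 - 21 \left(154 - \frac{1}{24}\right) = -7 - \frac{25865}{8} = - \frac{25921}{8} \approx -3240.1$)
$\frac{E}{n{\left(O,a{\left(-4 \right)} \right)}} = - \frac{25921}{8 \left(-5 - 36\right)} = - \frac{25921}{8 \left(-41\right)} = \left(- \frac{25921}{8}\right) \left(- \frac{1}{41}\right) = \frac{25921}{328}$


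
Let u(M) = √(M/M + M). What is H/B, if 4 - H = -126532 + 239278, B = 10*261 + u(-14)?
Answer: -42036660/973159 + 16106*I*√13/973159 ≈ -43.196 + 0.059673*I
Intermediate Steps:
u(M) = √(1 + M)
B = 2610 + I*√13 (B = 10*261 + √(1 - 14) = 2610 + √(-13) = 2610 + I*√13 ≈ 2610.0 + 3.6056*I)
H = -112742 (H = 4 - (-126532 + 239278) = 4 - 1*112746 = 4 - 112746 = -112742)
H/B = -112742/(2610 + I*√13)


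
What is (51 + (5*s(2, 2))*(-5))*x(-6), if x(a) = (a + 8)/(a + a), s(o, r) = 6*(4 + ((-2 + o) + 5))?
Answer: 433/2 ≈ 216.50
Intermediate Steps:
s(o, r) = 42 + 6*o (s(o, r) = 6*(4 + (3 + o)) = 6*(7 + o) = 42 + 6*o)
x(a) = (8 + a)/(2*a) (x(a) = (8 + a)/((2*a)) = (8 + a)*(1/(2*a)) = (8 + a)/(2*a))
(51 + (5*s(2, 2))*(-5))*x(-6) = (51 + (5*(42 + 6*2))*(-5))*((½)*(8 - 6)/(-6)) = (51 + (5*(42 + 12))*(-5))*((½)*(-⅙)*2) = (51 + (5*54)*(-5))*(-⅙) = (51 + 270*(-5))*(-⅙) = (51 - 1350)*(-⅙) = -1299*(-⅙) = 433/2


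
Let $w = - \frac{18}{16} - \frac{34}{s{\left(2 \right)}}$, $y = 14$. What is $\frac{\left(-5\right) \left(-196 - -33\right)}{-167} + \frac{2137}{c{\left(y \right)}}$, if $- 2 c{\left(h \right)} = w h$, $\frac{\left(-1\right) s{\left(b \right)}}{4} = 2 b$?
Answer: $- \frac{362584}{1169} \approx -310.17$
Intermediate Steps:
$s{\left(b \right)} = - 8 b$ ($s{\left(b \right)} = - 4 \cdot 2 b = - 8 b$)
$w = 1$ ($w = - \frac{18}{16} - \frac{34}{\left(-8\right) 2} = \left(-18\right) \frac{1}{16} - \frac{34}{-16} = - \frac{9}{8} - - \frac{17}{8} = - \frac{9}{8} + \frac{17}{8} = 1$)
$c{\left(h \right)} = - \frac{h}{2}$ ($c{\left(h \right)} = - \frac{1 h}{2} = - \frac{h}{2}$)
$\frac{\left(-5\right) \left(-196 - -33\right)}{-167} + \frac{2137}{c{\left(y \right)}} = \frac{\left(-5\right) \left(-196 - -33\right)}{-167} + \frac{2137}{\left(- \frac{1}{2}\right) 14} = - 5 \left(-196 + 33\right) \left(- \frac{1}{167}\right) + \frac{2137}{-7} = \left(-5\right) \left(-163\right) \left(- \frac{1}{167}\right) + 2137 \left(- \frac{1}{7}\right) = 815 \left(- \frac{1}{167}\right) - \frac{2137}{7} = - \frac{815}{167} - \frac{2137}{7} = - \frac{362584}{1169}$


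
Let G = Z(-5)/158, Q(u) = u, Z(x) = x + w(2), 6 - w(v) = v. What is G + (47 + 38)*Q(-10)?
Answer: -134301/158 ≈ -850.01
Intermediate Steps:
w(v) = 6 - v
Z(x) = 4 + x (Z(x) = x + (6 - 1*2) = x + (6 - 2) = x + 4 = 4 + x)
G = -1/158 (G = (4 - 5)/158 = -1*1/158 = -1/158 ≈ -0.0063291)
G + (47 + 38)*Q(-10) = -1/158 + (47 + 38)*(-10) = -1/158 + 85*(-10) = -1/158 - 850 = -134301/158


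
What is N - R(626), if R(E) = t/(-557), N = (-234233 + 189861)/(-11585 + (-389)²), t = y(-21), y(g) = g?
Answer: -6912415/19458238 ≈ -0.35524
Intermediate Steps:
t = -21
N = -11093/34934 (N = -44372/(-11585 + 151321) = -44372/139736 = -44372*1/139736 = -11093/34934 ≈ -0.31754)
R(E) = 21/557 (R(E) = -21/(-557) = -21*(-1/557) = 21/557)
N - R(626) = -11093/34934 - 1*21/557 = -11093/34934 - 21/557 = -6912415/19458238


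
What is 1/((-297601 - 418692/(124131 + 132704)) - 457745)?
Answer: -256835/193999708602 ≈ -1.3239e-6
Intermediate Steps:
1/((-297601 - 418692/(124131 + 132704)) - 457745) = 1/((-297601 - 418692/256835) - 457745) = 1/(-76434771527/256835 - 457745) = 1/(-193999708602/256835) = -256835/193999708602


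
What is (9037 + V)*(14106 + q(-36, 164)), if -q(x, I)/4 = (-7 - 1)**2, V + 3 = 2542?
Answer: 160327600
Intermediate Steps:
V = 2539 (V = -3 + 2542 = 2539)
q(x, I) = -256 (q(x, I) = -4*(-7 - 1)**2 = -4*(-8)**2 = -4*64 = -256)
(9037 + V)*(14106 + q(-36, 164)) = (9037 + 2539)*(14106 - 256) = 11576*13850 = 160327600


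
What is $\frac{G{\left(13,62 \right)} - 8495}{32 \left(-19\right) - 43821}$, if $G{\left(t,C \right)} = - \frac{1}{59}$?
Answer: $\frac{501206}{2621311} \approx 0.1912$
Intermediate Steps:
$G{\left(t,C \right)} = - \frac{1}{59}$ ($G{\left(t,C \right)} = \left(-1\right) \frac{1}{59} = - \frac{1}{59}$)
$\frac{G{\left(13,62 \right)} - 8495}{32 \left(-19\right) - 43821} = \frac{- \frac{1}{59} - 8495}{32 \left(-19\right) - 43821} = - \frac{501206}{59 \left(-608 - 43821\right)} = - \frac{501206}{59 \left(-44429\right)} = \left(- \frac{501206}{59}\right) \left(- \frac{1}{44429}\right) = \frac{501206}{2621311}$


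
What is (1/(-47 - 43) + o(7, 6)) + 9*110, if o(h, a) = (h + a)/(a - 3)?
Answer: 89489/90 ≈ 994.32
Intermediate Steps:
o(h, a) = (a + h)/(-3 + a)
(1/(-47 - 43) + o(7, 6)) + 9*110 = (1/(-47 - 43) + (6 + 7)/(-3 + 6)) + 9*110 = (1/(-90) + 13/3) + 990 = (-1/90 + (⅓)*13) + 990 = (-1/90 + 13/3) + 990 = 389/90 + 990 = 89489/90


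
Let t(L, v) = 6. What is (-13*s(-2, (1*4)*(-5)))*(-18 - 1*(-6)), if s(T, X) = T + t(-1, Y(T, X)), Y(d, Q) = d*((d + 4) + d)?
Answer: 624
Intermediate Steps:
Y(d, Q) = d*(4 + 2*d) (Y(d, Q) = d*((4 + d) + d) = d*(4 + 2*d))
s(T, X) = 6 + T (s(T, X) = T + 6 = 6 + T)
(-13*s(-2, (1*4)*(-5)))*(-18 - 1*(-6)) = (-13*(6 - 2))*(-18 - 1*(-6)) = (-13*4)*(-18 + 6) = -52*(-12) = 624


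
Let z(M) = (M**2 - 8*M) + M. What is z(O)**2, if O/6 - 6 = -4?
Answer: 3600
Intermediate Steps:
O = 12 (O = 36 + 6*(-4) = 36 - 24 = 12)
z(M) = M**2 - 7*M
z(O)**2 = (12*(-7 + 12))**2 = (12*5)**2 = 60**2 = 3600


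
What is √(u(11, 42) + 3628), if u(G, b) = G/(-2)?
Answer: 3*√1610/2 ≈ 60.187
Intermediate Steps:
u(G, b) = -G/2 (u(G, b) = G*(-½) = -G/2)
√(u(11, 42) + 3628) = √(-½*11 + 3628) = √(-11/2 + 3628) = √(7245/2) = 3*√1610/2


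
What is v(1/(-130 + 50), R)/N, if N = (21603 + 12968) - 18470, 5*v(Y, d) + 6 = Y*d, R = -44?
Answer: -109/1610100 ≈ -6.7698e-5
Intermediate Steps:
v(Y, d) = -6/5 + Y*d/5 (v(Y, d) = -6/5 + (Y*d)/5 = -6/5 + Y*d/5)
N = 16101 (N = 34571 - 18470 = 16101)
v(1/(-130 + 50), R)/N = (-6/5 + (⅕)*(-44)/(-130 + 50))/16101 = (-6/5 + (⅕)*(-44)/(-80))*(1/16101) = (-6/5 + (⅕)*(-1/80)*(-44))*(1/16101) = (-6/5 + 11/100)*(1/16101) = -109/100*1/16101 = -109/1610100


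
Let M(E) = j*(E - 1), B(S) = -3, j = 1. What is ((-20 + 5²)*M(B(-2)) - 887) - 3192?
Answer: -4099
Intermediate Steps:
M(E) = -1 + E (M(E) = 1*(E - 1) = 1*(-1 + E) = -1 + E)
((-20 + 5²)*M(B(-2)) - 887) - 3192 = ((-20 + 5²)*(-1 - 3) - 887) - 3192 = ((-20 + 25)*(-4) - 887) - 3192 = (5*(-4) - 887) - 3192 = (-20 - 887) - 3192 = -907 - 3192 = -4099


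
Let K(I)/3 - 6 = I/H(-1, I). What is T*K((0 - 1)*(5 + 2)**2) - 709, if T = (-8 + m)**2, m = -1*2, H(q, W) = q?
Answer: 15791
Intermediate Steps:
m = -2
K(I) = 18 - 3*I (K(I) = 18 + 3*(I/(-1)) = 18 + 3*(I*(-1)) = 18 + 3*(-I) = 18 - 3*I)
T = 100 (T = (-8 - 2)**2 = (-10)**2 = 100)
T*K((0 - 1)*(5 + 2)**2) - 709 = 100*(18 - 3*(0 - 1)*(5 + 2)**2) - 709 = 100*(18 - (-3)*7**2) - 709 = 100*(18 - (-3)*49) - 709 = 100*(18 - 3*(-49)) - 709 = 100*(18 + 147) - 709 = 100*165 - 709 = 16500 - 709 = 15791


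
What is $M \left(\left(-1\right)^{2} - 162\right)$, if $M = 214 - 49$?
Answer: $-26565$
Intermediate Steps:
$M = 165$ ($M = 214 - 49 = 165$)
$M \left(\left(-1\right)^{2} - 162\right) = 165 \left(\left(-1\right)^{2} - 162\right) = 165 \left(1 - 162\right) = 165 \left(-161\right) = -26565$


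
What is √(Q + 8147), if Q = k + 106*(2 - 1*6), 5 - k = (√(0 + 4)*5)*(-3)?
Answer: 3*√862 ≈ 88.079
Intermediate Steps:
k = 35 (k = 5 - √(0 + 4)*5*(-3) = 5 - √4*5*(-3) = 5 - 2*5*(-3) = 5 - 10*(-3) = 5 - 1*(-30) = 5 + 30 = 35)
Q = -389 (Q = 35 + 106*(2 - 1*6) = 35 + 106*(2 - 6) = 35 + 106*(-4) = 35 - 424 = -389)
√(Q + 8147) = √(-389 + 8147) = √7758 = 3*√862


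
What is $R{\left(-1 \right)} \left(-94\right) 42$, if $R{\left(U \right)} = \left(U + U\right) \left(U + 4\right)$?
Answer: $23688$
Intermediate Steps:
$R{\left(U \right)} = 2 U \left(4 + U\right)$
$R{\left(-1 \right)} \left(-94\right) 42 = 2 \left(-1\right) \left(4 - 1\right) \left(-94\right) 42 = 2 \left(-1\right) 3 \left(-94\right) 42 = \left(-6\right) \left(-94\right) 42 = 564 \cdot 42 = 23688$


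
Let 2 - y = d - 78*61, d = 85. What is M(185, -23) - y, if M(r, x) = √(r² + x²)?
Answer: -4675 + √34754 ≈ -4488.6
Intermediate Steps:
y = 4675 (y = 2 - (85 - 78*61) = 2 - (85 - 4758) = 2 - 1*(-4673) = 2 + 4673 = 4675)
M(185, -23) - y = √(185² + (-23)²) - 1*4675 = √(34225 + 529) - 4675 = √34754 - 4675 = -4675 + √34754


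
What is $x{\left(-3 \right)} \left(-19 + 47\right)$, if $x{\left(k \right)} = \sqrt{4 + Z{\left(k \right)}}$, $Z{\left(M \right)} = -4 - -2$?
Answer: $28 \sqrt{2} \approx 39.598$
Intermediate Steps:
$Z{\left(M \right)} = -2$ ($Z{\left(M \right)} = -4 + 2 = -2$)
$x{\left(k \right)} = \sqrt{2}$ ($x{\left(k \right)} = \sqrt{4 - 2} = \sqrt{2}$)
$x{\left(-3 \right)} \left(-19 + 47\right) = \sqrt{2} \left(-19 + 47\right) = \sqrt{2} \cdot 28 = 28 \sqrt{2}$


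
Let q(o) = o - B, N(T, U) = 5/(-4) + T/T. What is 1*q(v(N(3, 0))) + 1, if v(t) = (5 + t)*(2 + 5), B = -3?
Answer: 149/4 ≈ 37.250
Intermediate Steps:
N(T, U) = -¼ (N(T, U) = 5*(-¼) + 1 = -5/4 + 1 = -¼)
v(t) = 35 + 7*t (v(t) = (5 + t)*7 = 35 + 7*t)
q(o) = 3 + o (q(o) = o - 1*(-3) = o + 3 = 3 + o)
1*q(v(N(3, 0))) + 1 = 1*(3 + (35 + 7*(-¼))) + 1 = 1*(3 + (35 - 7/4)) + 1 = 1*(3 + 133/4) + 1 = 1*(145/4) + 1 = 145/4 + 1 = 149/4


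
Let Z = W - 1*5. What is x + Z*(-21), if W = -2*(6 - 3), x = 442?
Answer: 673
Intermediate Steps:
W = -6 (W = -2*3 = -6)
Z = -11 (Z = -6 - 1*5 = -6 - 5 = -11)
x + Z*(-21) = 442 - 11*(-21) = 442 + 231 = 673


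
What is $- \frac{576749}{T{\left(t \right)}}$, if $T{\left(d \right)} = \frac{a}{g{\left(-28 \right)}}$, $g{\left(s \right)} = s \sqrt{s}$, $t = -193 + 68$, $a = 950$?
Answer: $\frac{16148972 i \sqrt{7}}{475} \approx 89950.0 i$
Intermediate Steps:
$t = -125$
$g{\left(s \right)} = s^{\frac{3}{2}}$
$T{\left(d \right)} = \frac{475 i \sqrt{7}}{196}$ ($T{\left(d \right)} = \frac{950}{\left(-28\right)^{\frac{3}{2}}} = \frac{950}{\left(-56\right) i \sqrt{7}} = 950 \frac{i \sqrt{7}}{392} = \frac{475 i \sqrt{7}}{196}$)
$- \frac{576749}{T{\left(t \right)}} = - \frac{576749}{\frac{475}{196} i \sqrt{7}} = - 576749 \left(- \frac{28 i \sqrt{7}}{475}\right) = \frac{16148972 i \sqrt{7}}{475}$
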